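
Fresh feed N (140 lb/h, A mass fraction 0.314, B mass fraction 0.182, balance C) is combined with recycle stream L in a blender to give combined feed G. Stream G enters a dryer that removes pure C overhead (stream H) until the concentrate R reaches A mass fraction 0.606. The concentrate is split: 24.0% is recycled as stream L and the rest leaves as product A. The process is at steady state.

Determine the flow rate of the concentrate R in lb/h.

Overall A balance (none leaves overhead): A in fresh feed = A in product, i.e. 140×0.314 = (1−0.240)·R·0.606.
R = 43.96/(0.606×0.760) = 95.449 lb/h.

95.45 lb/h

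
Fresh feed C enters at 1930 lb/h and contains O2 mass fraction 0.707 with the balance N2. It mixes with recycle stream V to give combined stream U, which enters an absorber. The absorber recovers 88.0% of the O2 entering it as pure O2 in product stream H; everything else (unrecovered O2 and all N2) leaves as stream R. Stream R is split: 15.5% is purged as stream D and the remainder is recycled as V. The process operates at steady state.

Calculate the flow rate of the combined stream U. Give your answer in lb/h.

N2 enters only via C and leaves only via the purge: 1930×0.293 = 0.155×(N2 in R), and the absorber passes all N2, so N2 in U = N2 in R = 3648.3 lb/h.
O2 in U: m_A = 1930×0.707 + (1−0.155)·(1−0.880)·m_A, so m_A = 1364.5/0.8986 = 1518.5 lb/h.
U = 1518.5 + 3648.3 = 5166.8 lb/h.

5167 lb/h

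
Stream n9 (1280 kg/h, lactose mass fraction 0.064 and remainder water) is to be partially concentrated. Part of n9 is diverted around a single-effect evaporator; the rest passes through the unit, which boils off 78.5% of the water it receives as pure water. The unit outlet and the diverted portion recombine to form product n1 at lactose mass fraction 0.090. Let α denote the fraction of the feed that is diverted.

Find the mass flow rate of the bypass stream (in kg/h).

All 1280×0.064 = 81.92 kg/h of lactose reaches n1, so n1 = 81.92/0.090 = 910.22 kg/h and vapour = 369.78 kg/h.
The evaporator receives (1−α)·1280 of feed at 0.936 water and removes 0.785 of that water:
0.785×0.936×(1−α)×1280 = 369.78
(1−α) = 369.78/940.49 = 0.3932;  α = 0.6068.
Bypass flow = 0.6068×1280 = 776.74 kg/h.

776.7 kg/h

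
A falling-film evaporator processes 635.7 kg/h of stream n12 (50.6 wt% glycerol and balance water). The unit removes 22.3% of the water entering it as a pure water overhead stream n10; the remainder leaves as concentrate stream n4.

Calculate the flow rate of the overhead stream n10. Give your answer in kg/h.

70.03 kg/h

water entering = 635.7×0.494 = 314.04 kg/h; overhead removed = 0.223×314.04 = 70.03 kg/h.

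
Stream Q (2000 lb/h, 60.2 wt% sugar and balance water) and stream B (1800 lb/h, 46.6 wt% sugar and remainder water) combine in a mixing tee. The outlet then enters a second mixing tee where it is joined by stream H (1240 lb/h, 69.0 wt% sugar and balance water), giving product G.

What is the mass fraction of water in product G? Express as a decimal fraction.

0.425

Overall, product flow = 5040 lb/h.
water in = 2000×0.398 + 1800×0.534 + 1240×0.310 = 2141.6 lb/h.
water fraction in G = 0.425.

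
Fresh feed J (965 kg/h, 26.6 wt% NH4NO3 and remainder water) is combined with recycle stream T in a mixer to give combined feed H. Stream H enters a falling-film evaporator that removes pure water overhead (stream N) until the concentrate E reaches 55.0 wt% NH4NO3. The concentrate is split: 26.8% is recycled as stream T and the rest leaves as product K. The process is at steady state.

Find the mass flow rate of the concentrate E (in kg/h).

Overall NH4NO3 balance (none leaves overhead): NH4NO3 in fresh feed = NH4NO3 in product, i.e. 965×0.266 = (1−0.268)·E·0.550.
E = 256.69/(0.550×0.732) = 637.58 kg/h.

637.6 kg/h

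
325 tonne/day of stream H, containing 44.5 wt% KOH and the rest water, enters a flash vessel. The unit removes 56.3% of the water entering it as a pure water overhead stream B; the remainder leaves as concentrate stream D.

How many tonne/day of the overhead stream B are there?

water entering = 325×0.555 = 180.38 tonne/day; overhead removed = 0.563×180.38 = 101.55 tonne/day.

101.6 tonne/day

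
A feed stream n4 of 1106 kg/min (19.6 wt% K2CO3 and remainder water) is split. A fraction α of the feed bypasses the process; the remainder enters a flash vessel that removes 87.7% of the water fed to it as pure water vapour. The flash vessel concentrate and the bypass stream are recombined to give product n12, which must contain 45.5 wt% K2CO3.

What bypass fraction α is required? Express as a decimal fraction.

0.193

All 1106×0.196 = 216.78 kg/min of K2CO3 reaches n12, so n12 = 216.78/0.455 = 476.43 kg/min and vapour = 629.57 kg/min.
The evaporator receives (1−α)·1106 of feed at 0.804 water and removes 0.877 of that water:
0.877×0.804×(1−α)×1106 = 629.57
(1−α) = 629.57/779.85 = 0.8073;  α = 0.1927.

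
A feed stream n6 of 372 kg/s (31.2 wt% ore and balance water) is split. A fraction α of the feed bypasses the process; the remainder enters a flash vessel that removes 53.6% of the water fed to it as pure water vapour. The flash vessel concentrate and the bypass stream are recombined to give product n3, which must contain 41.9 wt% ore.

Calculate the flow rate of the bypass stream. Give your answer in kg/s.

All 372×0.312 = 116.06 kg/s of ore reaches n3, so n3 = 116.06/0.419 = 277 kg/s and vapour = 94.998 kg/s.
The evaporator receives (1−α)·372 of feed at 0.688 water and removes 0.536 of that water:
0.536×0.688×(1−α)×372 = 94.998
(1−α) = 94.998/137.18 = 0.6925;  α = 0.3075.
Bypass flow = 0.3075×372 = 114.39 kg/s.

114.4 kg/s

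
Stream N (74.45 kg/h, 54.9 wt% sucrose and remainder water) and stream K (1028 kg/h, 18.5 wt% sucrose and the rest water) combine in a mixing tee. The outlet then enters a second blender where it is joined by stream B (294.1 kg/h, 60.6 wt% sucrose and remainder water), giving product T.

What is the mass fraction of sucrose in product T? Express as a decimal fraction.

Overall, product flow = 1396.5 kg/h.
sucrose in = 74.45×0.549 + 1028×0.185 + 294.1×0.606 = 409.28 kg/h.
sucrose fraction in T = 0.293.

0.293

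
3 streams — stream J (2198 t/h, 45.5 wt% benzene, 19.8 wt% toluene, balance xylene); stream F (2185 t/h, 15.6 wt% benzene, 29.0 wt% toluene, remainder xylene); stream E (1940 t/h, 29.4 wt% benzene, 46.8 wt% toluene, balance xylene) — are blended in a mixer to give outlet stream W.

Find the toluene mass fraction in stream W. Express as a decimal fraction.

0.3126

Total flow out = 2198 + 2185 + 1940 = 6323 t/h.
toluene in = 2198×0.198 + 2185×0.290 + 1940×0.468 = 1976.8 t/h.
toluene mass fraction in W = 1976.8/6323 = 0.3126.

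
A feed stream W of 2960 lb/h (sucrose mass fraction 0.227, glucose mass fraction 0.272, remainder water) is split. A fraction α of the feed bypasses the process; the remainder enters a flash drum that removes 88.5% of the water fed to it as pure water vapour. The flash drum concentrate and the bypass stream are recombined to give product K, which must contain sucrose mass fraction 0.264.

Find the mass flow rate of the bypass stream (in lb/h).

2024 lb/h

All 2960×0.227 = 671.92 lb/h of sucrose reaches K, so K = 671.92/0.264 = 2545.2 lb/h and vapour = 414.85 lb/h.
The evaporator receives (1−α)·2960 of feed at 0.501 water and removes 0.885 of that water:
0.885×0.501×(1−α)×2960 = 414.85
(1−α) = 414.85/1312.4 = 0.3161;  α = 0.6839.
Bypass flow = 0.6839×2960 = 2024.4 lb/h.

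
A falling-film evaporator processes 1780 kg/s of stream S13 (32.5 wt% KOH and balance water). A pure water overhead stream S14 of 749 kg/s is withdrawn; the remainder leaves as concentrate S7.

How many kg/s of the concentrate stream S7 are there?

Concentrate = 1780 − 749 = 1031 kg/s.

1031 kg/s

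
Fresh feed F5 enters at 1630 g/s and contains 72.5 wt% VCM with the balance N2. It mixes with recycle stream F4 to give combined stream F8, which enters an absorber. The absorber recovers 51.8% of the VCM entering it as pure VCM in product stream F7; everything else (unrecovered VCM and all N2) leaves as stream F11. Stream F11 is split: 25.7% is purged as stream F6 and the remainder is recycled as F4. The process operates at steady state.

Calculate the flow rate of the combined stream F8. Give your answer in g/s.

N2 enters only via F5 and leaves only via the purge: 1630×0.275 = 0.257×(N2 in F11), and the absorber passes all N2, so N2 in F8 = N2 in F11 = 1744.2 g/s.
VCM in F8: m_A = 1630×0.725 + (1−0.257)·(1−0.518)·m_A, so m_A = 1181.8/0.6419 = 1841.1 g/s.
F8 = 1841.1 + 1744.2 = 3585.3 g/s.

3585 g/s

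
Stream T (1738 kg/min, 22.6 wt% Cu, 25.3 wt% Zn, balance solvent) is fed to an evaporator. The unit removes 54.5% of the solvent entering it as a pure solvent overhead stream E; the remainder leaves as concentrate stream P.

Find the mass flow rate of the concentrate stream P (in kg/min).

solvent entering = 1738×0.521 = 905.5 kg/min; overhead removed = 0.545×905.5 = 493.5 kg/min.
Concentrate = 1738 − 493.5 = 1244.5 kg/min.

1245 kg/min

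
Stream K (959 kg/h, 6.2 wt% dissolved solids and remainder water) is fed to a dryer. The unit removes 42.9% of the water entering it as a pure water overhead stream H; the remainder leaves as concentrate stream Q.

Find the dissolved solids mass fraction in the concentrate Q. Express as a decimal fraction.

0.1037

dissolved solids is not removed: 959×0.062 = 59.458 kg/h of dissolved solids enters Q.
water entering = 959×0.938 = 899.54 kg/h; overhead removed = 0.429×899.54 = 385.9 kg/h.
Concentrate = 959 − 385.9 = 573.1 kg/h.
Mass fraction = 59.458/573.1 = 0.1037.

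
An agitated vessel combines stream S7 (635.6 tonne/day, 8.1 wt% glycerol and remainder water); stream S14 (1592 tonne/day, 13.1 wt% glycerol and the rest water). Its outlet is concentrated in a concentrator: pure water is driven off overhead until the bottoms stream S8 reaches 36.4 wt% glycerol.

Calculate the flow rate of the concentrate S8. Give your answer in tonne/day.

714.4 tonne/day

glycerol entering = 635.6×0.081 + 1592×0.131 = 260.04 tonne/day.
All glycerol reports to S8, so S8 = 260.04/0.364 = 714.38 tonne/day.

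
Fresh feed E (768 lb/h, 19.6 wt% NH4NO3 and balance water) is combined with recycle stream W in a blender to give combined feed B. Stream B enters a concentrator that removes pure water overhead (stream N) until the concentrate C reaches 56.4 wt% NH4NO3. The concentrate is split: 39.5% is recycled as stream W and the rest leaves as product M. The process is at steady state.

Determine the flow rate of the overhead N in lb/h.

Overall NH4NO3 balance (none leaves overhead): NH4NO3 in fresh feed = NH4NO3 in product, i.e. 768×0.196 = (1−0.395)·C·0.564.
C = 150.53/(0.564×0.605) = 441.15 lb/h.
Recycle W = 0.395×441.15 = 174.25 lb/h.
Combined feed B = 768 + 174.25 = 942.25 lb/h.
Overhead N = B − C = 942.25 − 441.15 = 501.11 lb/h.

501.1 lb/h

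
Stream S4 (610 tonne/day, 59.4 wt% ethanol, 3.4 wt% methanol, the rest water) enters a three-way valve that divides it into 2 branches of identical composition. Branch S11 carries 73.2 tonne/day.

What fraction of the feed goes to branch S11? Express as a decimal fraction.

0.120

Fraction to S11 = 73.2/610 = 0.1200.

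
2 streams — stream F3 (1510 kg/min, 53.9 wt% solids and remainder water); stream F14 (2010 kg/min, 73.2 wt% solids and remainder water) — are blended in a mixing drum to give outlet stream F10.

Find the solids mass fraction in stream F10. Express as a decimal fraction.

0.649

Total flow out = 1510 + 2010 = 3520 kg/min.
solids in = 1510×0.539 + 2010×0.732 = 2285.2 kg/min.
solids mass fraction in F10 = 2285.2/3520 = 0.649.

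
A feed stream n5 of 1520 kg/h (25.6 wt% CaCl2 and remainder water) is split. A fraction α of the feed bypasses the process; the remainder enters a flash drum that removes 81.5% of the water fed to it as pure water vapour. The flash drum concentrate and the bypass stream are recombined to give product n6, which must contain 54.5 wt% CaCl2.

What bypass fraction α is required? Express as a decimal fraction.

All 1520×0.256 = 389.12 kg/h of CaCl2 reaches n6, so n6 = 389.12/0.545 = 713.98 kg/h and vapour = 806.02 kg/h.
The evaporator receives (1−α)·1520 of feed at 0.744 water and removes 0.815 of that water:
0.815×0.744×(1−α)×1520 = 806.02
(1−α) = 806.02/921.67 = 0.8745;  α = 0.1255.

0.125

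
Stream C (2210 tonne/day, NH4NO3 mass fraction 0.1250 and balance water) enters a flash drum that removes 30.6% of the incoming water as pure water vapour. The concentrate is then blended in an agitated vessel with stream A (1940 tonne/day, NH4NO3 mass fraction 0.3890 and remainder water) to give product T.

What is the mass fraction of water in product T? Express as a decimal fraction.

0.7103

Vapour removed = 0.306×0.875×2210 = 591.73 tonne/day; concentrate = 1618.3 tonne/day.
water reaching the mixer = 1342 (from concentrate) + 1940×0.611 = 2527.4 tonne/day.
Product flow = 1618.3 + 1940 = 3558.3 tonne/day; water fraction = 0.7103.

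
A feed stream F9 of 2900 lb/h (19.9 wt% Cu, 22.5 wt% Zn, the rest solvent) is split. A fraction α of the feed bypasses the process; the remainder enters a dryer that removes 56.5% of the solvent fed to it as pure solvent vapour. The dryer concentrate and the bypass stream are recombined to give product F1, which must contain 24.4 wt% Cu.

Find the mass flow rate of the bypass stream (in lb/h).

All 2900×0.199 = 577.1 lb/h of Cu reaches F1, so F1 = 577.1/0.244 = 2365.2 lb/h and vapour = 534.84 lb/h.
The evaporator receives (1−α)·2900 of feed at 0.576 solvent and removes 0.565 of that solvent:
0.565×0.576×(1−α)×2900 = 534.84
(1−α) = 534.84/943.78 = 0.5667;  α = 0.4333.
Bypass flow = 0.4333×2900 = 1256.6 lb/h.

1257 lb/h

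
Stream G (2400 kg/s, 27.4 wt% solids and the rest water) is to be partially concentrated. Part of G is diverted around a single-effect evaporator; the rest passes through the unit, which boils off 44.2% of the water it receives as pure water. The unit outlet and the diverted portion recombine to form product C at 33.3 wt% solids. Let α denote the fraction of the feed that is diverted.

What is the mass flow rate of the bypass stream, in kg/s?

All 2400×0.274 = 657.6 kg/s of solids reaches C, so C = 657.6/0.333 = 1974.8 kg/s and vapour = 425.23 kg/s.
The evaporator receives (1−α)·2400 of feed at 0.726 water and removes 0.442 of that water:
0.442×0.726×(1−α)×2400 = 425.23
(1−α) = 425.23/770.14 = 0.5521;  α = 0.4479.
Bypass flow = 0.4479×2400 = 1074.9 kg/s.

1075 kg/s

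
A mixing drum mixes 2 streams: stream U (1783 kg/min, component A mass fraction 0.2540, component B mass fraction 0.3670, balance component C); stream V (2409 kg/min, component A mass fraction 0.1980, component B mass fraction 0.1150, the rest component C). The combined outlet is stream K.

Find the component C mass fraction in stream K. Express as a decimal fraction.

Total flow out = 1783 + 2409 = 4192 kg/min.
component C in = 1783×0.379 + 2409×0.687 = 2330.7 kg/min.
component C mass fraction in K = 2330.7/4192 = 0.5560.

0.5560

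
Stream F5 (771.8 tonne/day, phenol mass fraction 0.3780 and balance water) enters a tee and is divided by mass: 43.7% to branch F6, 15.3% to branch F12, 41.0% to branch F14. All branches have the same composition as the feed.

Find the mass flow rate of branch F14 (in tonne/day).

Branch F14 flow = 0.410×771.8 = 316.44 tonne/day.

316.4 tonne/day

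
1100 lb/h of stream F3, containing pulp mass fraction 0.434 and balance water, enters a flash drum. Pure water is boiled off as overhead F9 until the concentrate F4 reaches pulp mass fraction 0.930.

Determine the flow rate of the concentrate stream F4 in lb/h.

pulp is conserved: 1100×0.434 = 477.4 lb/h all reports to the concentrate.
Concentrate = 477.4/(target fraction) = 513.33 lb/h.

513.3 lb/h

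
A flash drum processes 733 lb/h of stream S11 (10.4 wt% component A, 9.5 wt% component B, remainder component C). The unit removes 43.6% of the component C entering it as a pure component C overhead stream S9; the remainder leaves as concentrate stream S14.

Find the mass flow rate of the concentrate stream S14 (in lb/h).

477 lb/h

component C entering = 733×0.801 = 587.13 lb/h; overhead removed = 0.436×587.13 = 255.99 lb/h.
Concentrate = 733 − 255.99 = 477.01 lb/h.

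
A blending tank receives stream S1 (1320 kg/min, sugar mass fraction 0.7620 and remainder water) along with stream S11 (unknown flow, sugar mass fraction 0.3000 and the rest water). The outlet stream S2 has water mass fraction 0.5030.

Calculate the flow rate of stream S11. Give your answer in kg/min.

Let S11 be the unknown flow. Total out = 1320 + S11.
water balance: 314.16 + 0.700·S11 = 0.503·(1320 + S11)
(0.700 − 0.503)·S11 = 0.503×1320 − 314.16 = 349.8
S11 = 349.8 / 0.197 = 1775.6 kg/min

1776 kg/min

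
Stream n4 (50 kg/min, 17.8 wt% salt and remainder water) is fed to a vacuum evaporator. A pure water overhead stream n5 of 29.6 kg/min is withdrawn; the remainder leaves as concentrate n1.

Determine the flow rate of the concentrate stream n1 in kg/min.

Concentrate = 50 − 29.6 = 20.4 kg/min.

20.4 kg/min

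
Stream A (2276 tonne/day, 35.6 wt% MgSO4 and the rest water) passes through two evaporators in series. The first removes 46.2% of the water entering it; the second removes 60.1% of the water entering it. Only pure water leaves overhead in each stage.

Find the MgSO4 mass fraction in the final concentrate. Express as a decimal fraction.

water in feed = 2276×0.644 = 1465.7 tonne/day.
After stage 1: water left = (1−0.462)×1465.7 = 788.57; stream total = 1598.8 tonne/day.
After stage 2: water left = (1−0.601)×788.57 = 314.64; final concentrate = 1124.9 tonne/day.
MgSO4 fraction = 810.26/1124.9 = 0.7203.

0.7203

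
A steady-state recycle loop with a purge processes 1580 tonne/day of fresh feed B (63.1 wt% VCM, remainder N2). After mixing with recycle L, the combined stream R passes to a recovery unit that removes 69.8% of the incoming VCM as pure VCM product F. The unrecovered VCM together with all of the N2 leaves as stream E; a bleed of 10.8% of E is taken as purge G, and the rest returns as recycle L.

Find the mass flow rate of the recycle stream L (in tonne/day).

5183 tonne/day

N2 enters only via B and leaves only via the purge: 1580×0.369 = 0.108×(N2 in E), and the recovery unit passes all N2, so N2 in R = N2 in E = 5398.3 tonne/day.
VCM in R: m_A = 1580×0.631 + (1−0.108)·(1−0.698)·m_A, so m_A = 996.98/0.7306 = 1364.6 tonne/day.
E = (1−0.698)×1364.6 + 5398.3 = 5810.4 tonne/day.
Recycle L = (1−0.108)×5810.4 = 5182.9 tonne/day.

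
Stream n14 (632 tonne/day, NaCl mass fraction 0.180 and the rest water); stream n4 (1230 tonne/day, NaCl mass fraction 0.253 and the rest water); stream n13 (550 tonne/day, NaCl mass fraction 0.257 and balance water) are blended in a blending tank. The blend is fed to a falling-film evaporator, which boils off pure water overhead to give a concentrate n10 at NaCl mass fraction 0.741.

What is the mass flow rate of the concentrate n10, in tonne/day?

NaCl entering = 632×0.180 + 1230×0.253 + 550×0.257 = 566.3 tonne/day.
All NaCl reports to n10, so n10 = 566.3/0.741 = 764.24 tonne/day.

764.2 tonne/day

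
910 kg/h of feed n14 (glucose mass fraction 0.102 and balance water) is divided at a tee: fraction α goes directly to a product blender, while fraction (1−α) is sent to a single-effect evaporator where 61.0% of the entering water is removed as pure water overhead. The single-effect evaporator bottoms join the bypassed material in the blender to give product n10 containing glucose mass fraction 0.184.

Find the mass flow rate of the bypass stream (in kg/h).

All 910×0.102 = 92.82 kg/h of glucose reaches n10, so n10 = 92.82/0.184 = 504.46 kg/h and vapour = 405.54 kg/h.
The evaporator receives (1−α)·910 of feed at 0.898 water and removes 0.610 of that water:
0.610×0.898×(1−α)×910 = 405.54
(1−α) = 405.54/498.48 = 0.8136;  α = 0.1864.
Bypass flow = 0.1864×910 = 169.66 kg/h.

169.7 kg/h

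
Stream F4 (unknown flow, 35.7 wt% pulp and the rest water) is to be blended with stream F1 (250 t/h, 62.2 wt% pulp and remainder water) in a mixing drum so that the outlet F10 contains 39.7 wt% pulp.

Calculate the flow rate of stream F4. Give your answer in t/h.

Let F4 be the unknown flow. Total out = 250 + F4.
pulp balance: 155.5 + 0.357·F4 = 0.397·(250 + F4)
(0.357 − 0.397)·F4 = 0.397×250 − 155.5 = -56.25
F4 = -56.25 / -0.040 = 1406.2 t/h

1406 t/h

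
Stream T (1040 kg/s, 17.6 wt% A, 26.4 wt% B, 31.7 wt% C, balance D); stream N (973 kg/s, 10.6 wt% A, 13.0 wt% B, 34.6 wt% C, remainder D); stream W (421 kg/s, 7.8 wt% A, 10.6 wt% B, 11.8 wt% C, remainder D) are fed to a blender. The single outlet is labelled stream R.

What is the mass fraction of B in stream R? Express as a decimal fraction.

0.183

Total flow out = 1040 + 973 + 421 = 2434 kg/s.
B in = 1040×0.264 + 973×0.130 + 421×0.106 = 445.68 kg/s.
B mass fraction in R = 445.68/2434 = 0.183.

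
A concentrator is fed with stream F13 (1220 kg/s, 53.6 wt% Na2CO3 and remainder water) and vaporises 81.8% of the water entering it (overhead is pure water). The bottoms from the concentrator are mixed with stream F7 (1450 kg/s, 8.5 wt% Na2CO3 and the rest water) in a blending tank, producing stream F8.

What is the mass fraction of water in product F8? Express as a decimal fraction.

0.648

Vapour removed = 0.818×0.464×1220 = 463.05 kg/s; concentrate = 756.95 kg/s.
water reaching the mixer = 103.03 (from concentrate) + 1450×0.915 = 1429.8 kg/s.
Product flow = 756.95 + 1450 = 2206.9 kg/s; water fraction = 0.648.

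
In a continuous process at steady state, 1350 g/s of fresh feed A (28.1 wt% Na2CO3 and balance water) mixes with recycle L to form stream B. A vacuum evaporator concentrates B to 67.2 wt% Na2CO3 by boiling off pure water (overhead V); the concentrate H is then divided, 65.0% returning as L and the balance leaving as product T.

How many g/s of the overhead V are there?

785.5 g/s

Overall Na2CO3 balance (none leaves overhead): Na2CO3 in fresh feed = Na2CO3 in product, i.e. 1350×0.281 = (1−0.650)·H·0.672.
H = 379.35/(0.672×0.350) = 1612.9 g/s.
Recycle L = 0.650×1612.9 = 1048.4 g/s.
Combined feed B = 1350 + 1048.4 = 2398.4 g/s.
Overhead V = B − H = 2398.4 − 1612.9 = 785.49 g/s.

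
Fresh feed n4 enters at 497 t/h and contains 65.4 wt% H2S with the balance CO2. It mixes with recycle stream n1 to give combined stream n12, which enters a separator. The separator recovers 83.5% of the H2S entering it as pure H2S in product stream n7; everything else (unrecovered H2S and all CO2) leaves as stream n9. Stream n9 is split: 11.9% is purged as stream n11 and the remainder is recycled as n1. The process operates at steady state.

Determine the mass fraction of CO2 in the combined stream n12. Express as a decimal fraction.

CO2 enters only via n4 and leaves only via the purge: 497×0.346 = 0.119×(CO2 in n9), and the separator passes all CO2, so CO2 in n12 = CO2 in n9 = 1445.1 t/h.
H2S in n12: m_A = 497×0.654 + (1−0.119)·(1−0.835)·m_A, so m_A = 325.04/0.8546 = 380.32 t/h.
n12 = 380.32 + 1445.1 = 1825.4 t/h.
CO2 fraction in n12 = 1445.1/1825.4 = 0.792.

0.792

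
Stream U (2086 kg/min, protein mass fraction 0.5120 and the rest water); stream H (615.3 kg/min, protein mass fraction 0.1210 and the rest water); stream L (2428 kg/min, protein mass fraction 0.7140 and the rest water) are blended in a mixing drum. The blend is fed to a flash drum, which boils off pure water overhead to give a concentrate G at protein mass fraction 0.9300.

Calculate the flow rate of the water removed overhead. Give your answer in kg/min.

2037 kg/min

protein entering = 2086×0.512 + 615.3×0.121 + 2428×0.714 = 2876.1 kg/min.
All protein reports to G, so G = 2876.1/0.930 = 3092.6 kg/min.
Total feed = 5129.3 kg/min; overhead = 5129.3 − 3092.6 = 2036.7 kg/min.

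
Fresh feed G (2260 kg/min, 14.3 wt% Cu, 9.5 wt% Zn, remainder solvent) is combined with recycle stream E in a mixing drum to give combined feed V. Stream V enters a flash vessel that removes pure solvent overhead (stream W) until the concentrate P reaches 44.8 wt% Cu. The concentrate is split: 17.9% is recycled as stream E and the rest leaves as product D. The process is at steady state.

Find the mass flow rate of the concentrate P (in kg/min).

878.7 kg/min

Overall Cu balance (none leaves overhead): Cu in fresh feed = Cu in product, i.e. 2260×0.143 = (1−0.179)·P·0.448.
P = 323.18/(0.448×0.821) = 878.66 kg/min.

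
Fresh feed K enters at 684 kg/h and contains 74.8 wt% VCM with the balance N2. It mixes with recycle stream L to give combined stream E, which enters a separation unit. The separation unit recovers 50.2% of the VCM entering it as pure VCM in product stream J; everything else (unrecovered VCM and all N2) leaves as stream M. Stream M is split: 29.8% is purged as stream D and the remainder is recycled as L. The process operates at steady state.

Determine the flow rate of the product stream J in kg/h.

394.9 kg/h

VCM in E: m_A = 684×0.748 + (1−0.298)·(1−0.502)·m_A, so m_A = 511.63/0.6504 = 786.64 kg/h.
Product J = 0.502×786.64 = 394.89 kg/h.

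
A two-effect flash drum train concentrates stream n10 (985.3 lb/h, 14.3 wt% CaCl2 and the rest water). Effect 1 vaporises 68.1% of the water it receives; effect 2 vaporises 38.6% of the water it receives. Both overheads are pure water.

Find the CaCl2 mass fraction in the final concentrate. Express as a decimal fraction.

water in feed = 985.3×0.857 = 844.4 lb/h.
After stage 1: water left = (1−0.681)×844.4 = 269.36; stream total = 410.26 lb/h.
After stage 2: water left = (1−0.386)×269.36 = 165.39; final concentrate = 306.29 lb/h.
CaCl2 fraction = 140.9/306.29 = 0.4600.

0.4600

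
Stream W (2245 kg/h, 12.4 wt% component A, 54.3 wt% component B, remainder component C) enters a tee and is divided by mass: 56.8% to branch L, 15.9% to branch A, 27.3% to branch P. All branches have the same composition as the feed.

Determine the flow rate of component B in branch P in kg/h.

Branch P total = 0.273×2245 = 612.88 kg/h.
component B in P = 0.543×612.88 = 332.8 kg/h.

332.8 kg/h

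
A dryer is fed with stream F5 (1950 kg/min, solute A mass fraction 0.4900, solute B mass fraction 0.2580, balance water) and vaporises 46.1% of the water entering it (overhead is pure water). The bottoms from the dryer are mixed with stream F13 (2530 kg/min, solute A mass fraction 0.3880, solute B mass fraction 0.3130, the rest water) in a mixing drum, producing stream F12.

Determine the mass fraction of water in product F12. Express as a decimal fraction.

0.2401

Vapour removed = 0.461×0.252×1950 = 226.54 kg/min; concentrate = 1723.5 kg/min.
water reaching the mixer = 264.86 (from concentrate) + 2530×0.299 = 1021.3 kg/min.
Product flow = 1723.5 + 2530 = 4253.5 kg/min; water fraction = 0.2401.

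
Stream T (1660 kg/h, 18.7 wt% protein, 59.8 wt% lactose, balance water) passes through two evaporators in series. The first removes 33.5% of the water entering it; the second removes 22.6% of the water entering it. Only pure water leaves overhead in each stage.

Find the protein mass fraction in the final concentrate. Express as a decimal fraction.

0.209

water in feed = 1660×0.215 = 356.9 kg/h.
After stage 1: water left = (1−0.335)×356.9 = 237.34; stream total = 1540.4 kg/h.
After stage 2: water left = (1−0.226)×237.34 = 183.7; final concentrate = 1486.8 kg/h.
protein fraction = 310.42/1486.8 = 0.209.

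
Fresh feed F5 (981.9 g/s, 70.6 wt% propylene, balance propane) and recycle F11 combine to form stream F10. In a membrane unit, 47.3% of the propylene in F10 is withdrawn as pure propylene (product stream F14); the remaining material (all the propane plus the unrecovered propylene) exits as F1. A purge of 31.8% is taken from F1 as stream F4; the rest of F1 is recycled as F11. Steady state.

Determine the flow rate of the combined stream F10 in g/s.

1990 g/s

propane enters only via F5 and leaves only via the purge: 981.9×0.294 = 0.318×(propane in F1), and the membrane unit passes all propane, so propane in F10 = propane in F1 = 907.79 g/s.
propylene in F10: m_A = 981.9×0.706 + (1−0.318)·(1−0.473)·m_A, so m_A = 693.22/0.6406 = 1082.2 g/s.
F10 = 1082.2 + 907.79 = 1990 g/s.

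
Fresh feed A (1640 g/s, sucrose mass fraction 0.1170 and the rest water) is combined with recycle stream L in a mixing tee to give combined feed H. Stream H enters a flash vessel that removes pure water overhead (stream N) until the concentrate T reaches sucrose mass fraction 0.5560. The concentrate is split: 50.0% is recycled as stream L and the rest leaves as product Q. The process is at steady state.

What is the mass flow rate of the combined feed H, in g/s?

Overall sucrose balance (none leaves overhead): sucrose in fresh feed = sucrose in product, i.e. 1640×0.117 = (1−0.500)·T·0.556.
T = 191.88/(0.556×0.500) = 690.22 g/s.
Recycle L = 0.500×690.22 = 345.11 g/s.
Combined feed H = 1640 + 345.11 = 1985.1 g/s.

1985 g/s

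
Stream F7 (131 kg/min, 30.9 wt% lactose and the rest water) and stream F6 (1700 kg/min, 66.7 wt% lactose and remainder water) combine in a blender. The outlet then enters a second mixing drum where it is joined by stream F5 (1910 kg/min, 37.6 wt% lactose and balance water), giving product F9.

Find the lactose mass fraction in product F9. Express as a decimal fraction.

0.506

Overall, product flow = 3741 kg/min.
lactose in = 131×0.309 + 1700×0.667 + 1910×0.376 = 1892.5 kg/min.
lactose fraction in F9 = 0.506.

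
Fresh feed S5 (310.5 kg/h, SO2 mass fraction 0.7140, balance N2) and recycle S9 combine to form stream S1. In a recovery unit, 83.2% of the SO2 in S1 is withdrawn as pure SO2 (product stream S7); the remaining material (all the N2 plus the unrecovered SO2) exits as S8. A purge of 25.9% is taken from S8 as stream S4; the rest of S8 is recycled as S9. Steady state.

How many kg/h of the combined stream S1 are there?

N2 enters only via S5 and leaves only via the purge: 310.5×0.286 = 0.259×(N2 in S8), and the recovery unit passes all N2, so N2 in S1 = N2 in S8 = 342.87 kg/h.
SO2 in S1: m_A = 310.5×0.714 + (1−0.259)·(1−0.832)·m_A, so m_A = 221.7/0.8755 = 253.22 kg/h.
S1 = 253.22 + 342.87 = 596.09 kg/h.

596.1 kg/h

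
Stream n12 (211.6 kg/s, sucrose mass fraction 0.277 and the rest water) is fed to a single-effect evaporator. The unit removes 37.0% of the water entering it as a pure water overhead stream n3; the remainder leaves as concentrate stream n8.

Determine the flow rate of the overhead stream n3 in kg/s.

56.61 kg/s

water entering = 211.6×0.723 = 152.99 kg/s; overhead removed = 0.370×152.99 = 56.605 kg/s.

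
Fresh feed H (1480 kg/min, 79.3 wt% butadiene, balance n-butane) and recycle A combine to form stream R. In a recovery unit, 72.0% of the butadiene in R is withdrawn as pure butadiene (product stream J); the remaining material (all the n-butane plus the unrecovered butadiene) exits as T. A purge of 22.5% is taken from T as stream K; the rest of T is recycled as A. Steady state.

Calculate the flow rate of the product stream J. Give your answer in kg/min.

1079 kg/min

butadiene in R: m_A = 1480×0.793 + (1−0.225)·(1−0.720)·m_A, so m_A = 1173.6/0.7830 = 1498.9 kg/min.
Product J = 0.720×1498.9 = 1079.2 kg/min.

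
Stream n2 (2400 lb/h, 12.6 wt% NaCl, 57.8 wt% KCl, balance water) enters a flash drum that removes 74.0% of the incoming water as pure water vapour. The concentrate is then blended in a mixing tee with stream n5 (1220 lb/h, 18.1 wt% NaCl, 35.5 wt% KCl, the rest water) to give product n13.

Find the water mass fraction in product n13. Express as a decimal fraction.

Vapour removed = 0.740×0.296×2400 = 525.7 lb/h; concentrate = 1874.3 lb/h.
water reaching the mixer = 184.7 (from concentrate) + 1220×0.464 = 750.78 lb/h.
Product flow = 1874.3 + 1220 = 3094.3 lb/h; water fraction = 0.243.

0.243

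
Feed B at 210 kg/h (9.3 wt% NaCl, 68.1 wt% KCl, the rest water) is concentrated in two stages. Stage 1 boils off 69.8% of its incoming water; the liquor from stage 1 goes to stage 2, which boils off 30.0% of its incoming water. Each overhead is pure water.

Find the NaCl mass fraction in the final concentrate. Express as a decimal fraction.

water in feed = 210×0.226 = 47.46 kg/h.
After stage 1: water left = (1−0.698)×47.46 = 14.333; stream total = 176.87 kg/h.
After stage 2: water left = (1−0.300)×14.333 = 10.033; final concentrate = 172.57 kg/h.
NaCl fraction = 19.53/172.57 = 0.113.

0.113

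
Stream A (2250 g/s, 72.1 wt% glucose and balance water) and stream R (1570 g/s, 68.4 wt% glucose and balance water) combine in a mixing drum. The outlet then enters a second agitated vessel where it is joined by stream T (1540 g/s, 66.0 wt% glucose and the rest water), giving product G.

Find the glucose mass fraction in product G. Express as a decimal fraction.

0.693

Overall, product flow = 5360 g/s.
glucose in = 2250×0.721 + 1570×0.684 + 1540×0.660 = 3712.5 g/s.
glucose fraction in G = 0.693.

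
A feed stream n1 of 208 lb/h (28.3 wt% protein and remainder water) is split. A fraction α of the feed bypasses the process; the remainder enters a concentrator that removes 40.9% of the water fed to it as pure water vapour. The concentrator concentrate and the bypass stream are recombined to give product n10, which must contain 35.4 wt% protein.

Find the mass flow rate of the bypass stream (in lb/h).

All 208×0.283 = 58.864 lb/h of protein reaches n10, so n10 = 58.864/0.354 = 166.28 lb/h and vapour = 41.718 lb/h.
The evaporator receives (1−α)·208 of feed at 0.717 water and removes 0.409 of that water:
0.409×0.717×(1−α)×208 = 41.718
(1−α) = 41.718/60.997 = 0.6839;  α = 0.3161.
Bypass flow = 0.3161×208 = 65.742 lb/h.

65.74 lb/h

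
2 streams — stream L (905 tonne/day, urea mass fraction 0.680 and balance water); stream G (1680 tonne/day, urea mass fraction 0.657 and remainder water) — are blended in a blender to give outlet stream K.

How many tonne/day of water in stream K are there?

865.8 tonne/day

water out = water in = 905×0.320 + 1680×0.343 = 865.84 tonne/day.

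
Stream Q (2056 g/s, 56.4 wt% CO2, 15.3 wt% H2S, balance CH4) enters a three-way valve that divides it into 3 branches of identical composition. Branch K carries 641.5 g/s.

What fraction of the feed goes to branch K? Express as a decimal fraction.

Fraction to K = 641.5/2056 = 0.3120.

0.312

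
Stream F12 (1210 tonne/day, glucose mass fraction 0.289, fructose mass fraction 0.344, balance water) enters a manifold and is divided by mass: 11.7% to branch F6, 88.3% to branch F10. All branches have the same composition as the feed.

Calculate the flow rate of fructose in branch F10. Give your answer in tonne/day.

367.5 tonne/day

Branch F10 total = 0.883×1210 = 1068.4 tonne/day.
fructose in F10 = 0.344×1068.4 = 367.54 tonne/day.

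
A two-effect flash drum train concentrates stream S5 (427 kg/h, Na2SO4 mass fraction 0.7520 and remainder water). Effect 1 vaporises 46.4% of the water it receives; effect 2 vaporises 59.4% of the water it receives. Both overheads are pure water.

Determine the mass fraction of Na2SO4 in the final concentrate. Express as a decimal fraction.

0.9330

water in feed = 427×0.248 = 105.9 kg/h.
After stage 1: water left = (1−0.464)×105.9 = 56.76; stream total = 377.86 kg/h.
After stage 2: water left = (1−0.594)×56.76 = 23.045; final concentrate = 344.15 kg/h.
Na2SO4 fraction = 321.1/344.15 = 0.9330.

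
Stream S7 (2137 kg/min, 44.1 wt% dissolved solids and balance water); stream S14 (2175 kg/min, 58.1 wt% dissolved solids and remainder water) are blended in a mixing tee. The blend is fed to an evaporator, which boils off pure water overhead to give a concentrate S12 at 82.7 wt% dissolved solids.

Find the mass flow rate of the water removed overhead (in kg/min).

1644 kg/min

dissolved solids entering = 2137×0.441 + 2175×0.581 = 2206.1 kg/min.
All dissolved solids reports to S12, so S12 = 2206.1/0.827 = 2667.6 kg/min.
Total feed = 4312 kg/min; overhead = 4312 − 2667.6 = 1644.4 kg/min.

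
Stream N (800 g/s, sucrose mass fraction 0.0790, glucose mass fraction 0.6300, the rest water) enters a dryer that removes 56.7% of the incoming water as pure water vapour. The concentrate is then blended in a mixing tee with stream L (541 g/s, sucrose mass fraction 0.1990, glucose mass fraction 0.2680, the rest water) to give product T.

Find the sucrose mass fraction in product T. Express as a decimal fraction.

0.1413

Vapour removed = 0.567×0.291×800 = 132 g/s; concentrate = 668 g/s.
sucrose reaching the mixer = 63.2 (from concentrate) + 541×0.199 = 170.86 g/s.
Product flow = 668 + 541 = 1209 g/s; sucrose fraction = 0.1413.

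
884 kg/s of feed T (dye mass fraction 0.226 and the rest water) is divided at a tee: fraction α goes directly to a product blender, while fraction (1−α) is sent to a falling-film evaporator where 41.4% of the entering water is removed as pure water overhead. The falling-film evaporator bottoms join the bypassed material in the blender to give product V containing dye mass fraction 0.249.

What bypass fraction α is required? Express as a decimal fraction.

0.712

All 884×0.226 = 199.78 kg/s of dye reaches V, so V = 199.78/0.249 = 802.35 kg/s and vapour = 81.655 kg/s.
The evaporator receives (1−α)·884 of feed at 0.774 water and removes 0.414 of that water:
0.414×0.774×(1−α)×884 = 81.655
(1−α) = 81.655/283.27 = 0.2883;  α = 0.7117.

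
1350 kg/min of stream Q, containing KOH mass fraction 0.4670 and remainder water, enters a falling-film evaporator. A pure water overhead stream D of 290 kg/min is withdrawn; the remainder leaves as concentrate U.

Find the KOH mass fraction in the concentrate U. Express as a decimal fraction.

0.5948

KOH is not removed: 1350×0.467 = 630.45 kg/min of KOH enters U.
Concentrate = 1350 − 290 = 1060 kg/min.
Mass fraction = 630.45/1060 = 0.5948.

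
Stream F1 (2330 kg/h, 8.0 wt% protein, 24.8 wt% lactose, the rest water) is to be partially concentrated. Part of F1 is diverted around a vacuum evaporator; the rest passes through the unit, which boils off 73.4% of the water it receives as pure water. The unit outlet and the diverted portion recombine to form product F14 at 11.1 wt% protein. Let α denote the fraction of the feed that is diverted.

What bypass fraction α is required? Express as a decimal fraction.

All 2330×0.080 = 186.4 kg/h of protein reaches F14, so F14 = 186.4/0.111 = 1679.3 kg/h and vapour = 650.72 kg/h.
The evaporator receives (1−α)·2330 of feed at 0.672 water and removes 0.734 of that water:
0.734×0.672×(1−α)×2330 = 650.72
(1−α) = 650.72/1149.3 = 0.5662;  α = 0.4338.

0.434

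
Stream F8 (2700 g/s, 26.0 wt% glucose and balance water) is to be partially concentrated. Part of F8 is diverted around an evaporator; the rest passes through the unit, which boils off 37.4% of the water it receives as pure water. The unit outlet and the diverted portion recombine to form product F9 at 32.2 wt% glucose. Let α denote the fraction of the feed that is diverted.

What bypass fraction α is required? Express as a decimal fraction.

All 2700×0.260 = 702 g/s of glucose reaches F9, so F9 = 702/0.322 = 2180.1 g/s and vapour = 519.88 g/s.
The evaporator receives (1−α)·2700 of feed at 0.740 water and removes 0.374 of that water:
0.374×0.740×(1−α)×2700 = 519.88
(1−α) = 519.88/747.25 = 0.6957;  α = 0.3043.

0.304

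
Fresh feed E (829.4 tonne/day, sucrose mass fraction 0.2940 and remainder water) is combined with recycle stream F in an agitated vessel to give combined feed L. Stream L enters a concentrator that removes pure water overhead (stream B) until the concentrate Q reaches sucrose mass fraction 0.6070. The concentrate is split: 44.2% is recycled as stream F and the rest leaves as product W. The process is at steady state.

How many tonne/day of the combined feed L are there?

Overall sucrose balance (none leaves overhead): sucrose in fresh feed = sucrose in product, i.e. 829.4×0.294 = (1−0.442)·Q·0.607.
Q = 243.84/(0.607×0.558) = 719.93 tonne/day.
Recycle F = 0.442×719.93 = 318.21 tonne/day.
Combined feed L = 829.4 + 318.21 = 1147.6 tonne/day.

1148 tonne/day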